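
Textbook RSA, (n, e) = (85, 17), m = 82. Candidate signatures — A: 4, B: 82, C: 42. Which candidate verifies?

Candidate A: Squares mod 85: 4^1≡4, 4^2≡16, 4^4≡1, 4^8≡1, 4^16≡1; 17 = 16 + 1, so 4^17 ≡ 1·4 ≡ 4 (mod 85)
Candidate B: Squares mod 85: 82^1≡82, 82^2≡9, 82^4≡81, 82^8≡16, 82^16≡1; 17 = 16 + 1, so 82^17 ≡ 1·82 ≡ 82 (mod 85)
  → matches m = 82
Candidate C: Squares mod 85: 42^1≡42, 42^2≡64, 42^4≡16, 42^8≡1, 42^16≡1; 17 = 16 + 1, so 42^17 ≡ 1·42 ≡ 42 (mod 85)

B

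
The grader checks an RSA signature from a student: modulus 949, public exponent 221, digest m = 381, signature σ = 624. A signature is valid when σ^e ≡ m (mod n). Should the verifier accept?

σ^2 ≡ 624^2 = 389376 ≡ 286
σ^4 ≡ 286^2 = 81796 ≡ 182
σ^8 ≡ 182^2 = 33124 ≡ 858
σ^16 ≡ 858^2 = 736164 ≡ 689
σ^32 ≡ 689^2 = 474721 ≡ 221
σ^64 ≡ 221^2 = 48841 ≡ 442
σ^128 ≡ 442^2 = 195364 ≡ 819
221 = 128 + 64 + 16 + 8 + 4 + 1, so σ^221 ≡ 819·442·689·858·182·624 ≡ 637 (mod 949)
The recovered value 637 does not match the digest 381.

reject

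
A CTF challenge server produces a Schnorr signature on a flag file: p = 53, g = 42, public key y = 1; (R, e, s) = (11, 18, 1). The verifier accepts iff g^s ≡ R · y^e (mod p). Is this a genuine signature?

forged

g^s mod p:
42^1 mod 53 = 42
R · y^e mod p:
Squares mod 53: 1^1≡1, 1^2≡1, 1^4≡1, 1^8≡1, 1^16≡1
18 = 16 + 2, so 1^18 ≡ 1·1 ≡ 1 (mod 53)
11·1 = 11 ≡ 11 (mod 53)
42 ≠ 11; the check fails.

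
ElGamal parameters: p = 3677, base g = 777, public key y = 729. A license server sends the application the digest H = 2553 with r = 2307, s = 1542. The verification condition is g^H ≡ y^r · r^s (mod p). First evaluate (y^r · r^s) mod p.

Squares mod 3677: 729^1≡729, 729^2≡1953, 729^4≡1160, 729^8≡3495, 729^16≡31, 729^32≡961, 729^64≡594, 729^128≡3521, 729^256≡2274, 729^512≡1214, 729^1024≡2996, 729^2048≡459
2307 = 2048 + 256 + 2 + 1, so 729^2307 ≡ 459·2274·1953·729 ≡ 901 (mod 3677)
Squares mod 3677: 2307^1≡2307, 2307^2≡1630, 2307^4≡2106, 2307^8≡774, 2307^16≡3402, 2307^32≡2085, 2307^64≡1011, 2307^128≡3592, 2307^256≡3548, 2307^512≡1933, 2307^1024≡657
1542 = 1024 + 512 + 4 + 2, so 2307^1542 ≡ 657·1933·2106·1630 ≡ 2653 (mod 3677)
y^r · r^s ≡ 901·2653 = 2390353 ≡ 303 (mod 3677)

303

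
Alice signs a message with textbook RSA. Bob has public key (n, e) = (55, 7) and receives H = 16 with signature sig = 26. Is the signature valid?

valid

sig^2 ≡ 26^2 = 676 ≡ 16
sig^4 ≡ 16^2 = 256 ≡ 36
7 = 4 + 2 + 1, so sig^7 ≡ 36·16·26 ≡ 16 (mod 55)
16 = H, so the signature checks out.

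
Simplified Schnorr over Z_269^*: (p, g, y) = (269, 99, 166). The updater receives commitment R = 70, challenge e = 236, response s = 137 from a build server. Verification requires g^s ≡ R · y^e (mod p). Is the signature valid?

invalid

g^s mod p:
99^2 = 9801 ≡ 117
99^4 ≡ 117^2 = 13689 ≡ 239
99^8 ≡ 239^2 = 57121 ≡ 93
99^16 ≡ 93^2 = 8649 ≡ 41
99^32 ≡ 41^2 = 1681 ≡ 67
99^64 ≡ 67^2 = 4489 ≡ 185
99^128 ≡ 185^2 = 34225 ≡ 62
137 = 128 + 8 + 1, so 99^137 ≡ 62·93·99 ≡ 16 (mod 269)
R · y^e mod p:
166^2 = 27556 ≡ 118
166^4 ≡ 118^2 = 13924 ≡ 205
166^8 ≡ 205^2 = 42025 ≡ 61
166^16 ≡ 61^2 = 3721 ≡ 224
166^32 ≡ 224^2 = 50176 ≡ 142
166^64 ≡ 142^2 = 20164 ≡ 258
166^128 ≡ 258^2 = 66564 ≡ 121
236 = 128 + 64 + 32 + 8 + 4, so 166^236 ≡ 121·258·142·61·205 ≡ 36 (mod 269)
70·36 = 2520 ≡ 99 (mod 269)
16 ≠ 99; the check fails.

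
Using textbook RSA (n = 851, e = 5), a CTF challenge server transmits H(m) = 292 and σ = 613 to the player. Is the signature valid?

invalid

Squares mod 851: σ^1≡613, σ^2≡478, σ^4≡416
5 = 4 + 1, so σ^5 ≡ 416·613 ≡ 559 (mod 851)
The recovered value 559 does not match the digest 292.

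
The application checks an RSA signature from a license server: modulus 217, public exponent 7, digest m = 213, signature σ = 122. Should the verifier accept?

accept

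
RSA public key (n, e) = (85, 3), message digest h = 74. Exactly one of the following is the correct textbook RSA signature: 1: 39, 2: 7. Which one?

Candidate 1: 39^2 = 1521 ≡ 76; 3 = 2 + 1, so 39^3 ≡ 76·39 ≡ 74 (mod 85)
  → matches h = 74
Candidate 2: 7^2 = 49; 3 = 2 + 1, so 7^3 ≡ 49·7 ≡ 3 (mod 85)

1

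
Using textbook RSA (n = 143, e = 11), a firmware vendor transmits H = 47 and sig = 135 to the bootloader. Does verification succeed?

passes

sig^2 ≡ 135^2 = 18225 ≡ 64
sig^4 ≡ 64^2 = 4096 ≡ 92
sig^8 ≡ 92^2 = 8464 ≡ 27
11 = 8 + 2 + 1, so sig^11 ≡ 27·64·135 ≡ 47 (mod 143)
Since 47 equals the digest 47, verification succeeds.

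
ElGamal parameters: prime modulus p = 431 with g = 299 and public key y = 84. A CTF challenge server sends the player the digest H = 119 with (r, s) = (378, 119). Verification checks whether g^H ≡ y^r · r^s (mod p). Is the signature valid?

Left side g^H mod p:
299^2 = 89401 ≡ 184
299^4 ≡ 184^2 = 33856 ≡ 238
299^8 ≡ 238^2 = 56644 ≡ 183
299^16 ≡ 183^2 = 33489 ≡ 302
299^32 ≡ 302^2 = 91204 ≡ 263
299^64 ≡ 263^2 = 69169 ≡ 209
119 = 64 + 32 + 16 + 4 + 2 + 1, so 299^119 ≡ 209·263·302·238·184·299 ≡ 208 (mod 431)
Right side y^r · r^s mod p:
84^2 = 7056 ≡ 160
84^4 ≡ 160^2 = 25600 ≡ 171
84^8 ≡ 171^2 = 29241 ≡ 364
84^16 ≡ 364^2 = 132496 ≡ 179
84^32 ≡ 179^2 = 32041 ≡ 147
84^64 ≡ 147^2 = 21609 ≡ 59
84^128 ≡ 59^2 = 3481 ≡ 33
84^256 ≡ 33^2 = 1089 ≡ 227
378 = 256 + 64 + 32 + 16 + 8 + 2, so 84^378 ≡ 227·59·147·179·364·160 ≡ 361 (mod 431)
378^2 = 142884 ≡ 223
378^4 ≡ 223^2 = 49729 ≡ 164
378^8 ≡ 164^2 = 26896 ≡ 174
378^16 ≡ 174^2 = 30276 ≡ 106
378^32 ≡ 106^2 = 11236 ≡ 30
378^64 ≡ 30^2 = 900 ≡ 38
119 = 64 + 32 + 16 + 4 + 2 + 1, so 378^119 ≡ 38·30·106·164·223·378 ≡ 231 (mod 431)
361·231 = 83391 ≡ 208 (mod 431)
208 ≡ 208 (mod 431), so the signature is genuine.

valid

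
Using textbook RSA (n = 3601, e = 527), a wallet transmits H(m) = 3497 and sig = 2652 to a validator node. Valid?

yes

Squares mod 3601: sig^1≡2652, sig^2≡351, sig^4≡767, sig^8≡1326, sig^16≡988, sig^32≡273, sig^64≡2509, sig^128≡533, sig^256≡3211, sig^512≡858
527 = 512 + 8 + 4 + 2 + 1, so sig^527 ≡ 858·1326·767·351·2652 ≡ 3497 (mod 3601)
3497 = H(m), so the signature checks out.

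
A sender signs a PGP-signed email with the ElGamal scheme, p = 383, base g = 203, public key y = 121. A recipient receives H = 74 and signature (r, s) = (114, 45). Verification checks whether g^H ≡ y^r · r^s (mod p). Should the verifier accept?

Left side g^H mod p:
203^2 = 41209 ≡ 228
203^4 ≡ 228^2 = 51984 ≡ 279
203^8 ≡ 279^2 = 77841 ≡ 92
203^16 ≡ 92^2 = 8464 ≡ 38
203^32 ≡ 38^2 = 1444 ≡ 295
203^64 ≡ 295^2 = 87025 ≡ 84
74 = 64 + 8 + 2, so 203^74 ≡ 84·92·228 ≡ 184 (mod 383)
Right side y^r · r^s mod p:
121^2 = 14641 ≡ 87
121^4 ≡ 87^2 = 7569 ≡ 292
121^8 ≡ 292^2 = 85264 ≡ 238
121^16 ≡ 238^2 = 56644 ≡ 343
121^32 ≡ 343^2 = 117649 ≡ 68
121^64 ≡ 68^2 = 4624 ≡ 28
114 = 64 + 32 + 16 + 2, so 121^114 ≡ 28·68·343·87 ≡ 363 (mod 383)
114^2 = 12996 ≡ 357
114^4 ≡ 357^2 = 127449 ≡ 293
114^8 ≡ 293^2 = 85849 ≡ 57
114^16 ≡ 57^2 = 3249 ≡ 185
114^32 ≡ 185^2 = 34225 ≡ 138
45 = 32 + 8 + 4 + 1, so 114^45 ≡ 138·57·293·114 ≡ 217 (mod 383)
363·217 = 78771 ≡ 256 (mod 383)
184 ≠ 256, so verification fails.

reject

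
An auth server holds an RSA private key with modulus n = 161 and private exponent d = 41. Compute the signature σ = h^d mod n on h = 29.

64

Squares mod 161: h^1≡29, h^2≡36, h^4≡8, h^8≡64, h^16≡71, h^32≡50
41 = 32 + 8 + 1, so h^41 ≡ 50·64·29 ≡ 64 (mod 161)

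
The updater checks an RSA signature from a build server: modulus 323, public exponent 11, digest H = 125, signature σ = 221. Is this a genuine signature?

σ^2 ≡ 221^2 = 48841 ≡ 68
σ^4 ≡ 68^2 = 4624 ≡ 102
σ^8 ≡ 102^2 = 10404 ≡ 68
11 = 8 + 2 + 1, so σ^11 ≡ 68·68·221 ≡ 255 (mod 323)
σ^11 mod 323 = 255, but H = 125.

forged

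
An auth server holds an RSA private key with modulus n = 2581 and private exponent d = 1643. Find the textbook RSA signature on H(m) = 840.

(H(m))^1643 mod 2581 = 1043

1043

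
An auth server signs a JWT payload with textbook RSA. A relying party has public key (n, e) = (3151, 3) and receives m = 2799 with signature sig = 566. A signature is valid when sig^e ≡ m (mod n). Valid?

sig^2 ≡ 566^2 = 320356 ≡ 2105
3 = 2 + 1, so sig^3 ≡ 2105·566 ≡ 352 (mod 3151)
sig^3 mod 3151 = 352, but m = 2799.

no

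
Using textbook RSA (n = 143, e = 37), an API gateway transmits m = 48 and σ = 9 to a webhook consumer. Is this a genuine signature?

Squares mod 143: σ^1≡9, σ^2≡81, σ^4≡126, σ^8≡3, σ^16≡9, σ^32≡81
37 = 32 + 4 + 1, so σ^37 ≡ 81·126·9 ≡ 48 (mod 143)
Since 48 equals the digest 48, verification succeeds.

genuine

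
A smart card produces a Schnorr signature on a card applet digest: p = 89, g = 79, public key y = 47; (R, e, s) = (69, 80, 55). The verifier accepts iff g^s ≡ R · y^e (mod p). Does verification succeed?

g^s mod p:
Squares mod 89: 79^1≡79, 79^2≡11, 79^4≡32, 79^8≡45, 79^16≡67, 79^32≡39
55 = 32 + 16 + 4 + 2 + 1, so 79^55 ≡ 39·67·32·11·79 ≡ 34 (mod 89)
R · y^e mod p:
Squares mod 89: 47^1≡47, 47^2≡73, 47^4≡78, 47^8≡32, 47^16≡45, 47^32≡67, 47^64≡39
80 = 64 + 16, so 47^80 ≡ 39·45 ≡ 64 (mod 89)
69·64 = 4416 ≡ 55 (mod 89)
34 ≠ 55; the check fails.

fails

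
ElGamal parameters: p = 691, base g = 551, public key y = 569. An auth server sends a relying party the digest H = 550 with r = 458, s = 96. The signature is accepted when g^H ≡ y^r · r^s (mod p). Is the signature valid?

Left side g^H mod p:
Squares mod 691: 551^1≡551, 551^2≡252, 551^4≡623, 551^8≡478, 551^16≡454, 551^32≡198, 551^64≡508, 551^128≡321, 551^256≡82, 551^512≡505
550 = 512 + 32 + 4 + 2, so 551^550 ≡ 505·198·623·252 ≡ 527 (mod 691)
Right side y^r · r^s mod p:
Squares mod 691: 569^1≡569, 569^2≡373, 569^4≡238, 569^8≡673, 569^16≡324, 569^32≡635, 569^64≡372, 569^128≡184, 569^256≡688
458 = 256 + 128 + 64 + 8 + 2, so 569^458 ≡ 688·184·372·673·373 ≡ 562 (mod 691)
Squares mod 691: 458^1≡458, 458^2≡391, 458^4≡170, 458^8≡569, 458^16≡373, 458^32≡238, 458^64≡673
96 = 64 + 32, so 458^96 ≡ 673·238 ≡ 553 (mod 691)
562·553 = 310786 ≡ 527 (mod 691)
527 ≡ 527 (mod 691), so the signature is genuine.

valid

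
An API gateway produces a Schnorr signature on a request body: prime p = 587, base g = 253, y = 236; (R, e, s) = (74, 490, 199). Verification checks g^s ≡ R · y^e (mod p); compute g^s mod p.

554

Squares mod 587: 253^1≡253, 253^2≡26, 253^4≡89, 253^8≡290, 253^16≡159, 253^32≡40, 253^64≡426, 253^128≡93
199 = 128 + 64 + 4 + 2 + 1, so 253^199 ≡ 93·426·89·26·253 ≡ 554 (mod 587)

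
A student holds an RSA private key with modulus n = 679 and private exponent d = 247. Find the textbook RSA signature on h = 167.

h^2 ≡ 167^2 = 27889 ≡ 50
h^4 ≡ 50^2 = 2500 ≡ 463
h^8 ≡ 463^2 = 214369 ≡ 484
h^16 ≡ 484^2 = 234256 ≡ 1
h^32 ≡ 1^2 = 1
h^64 ≡ 1^2 = 1
h^128 ≡ 1^2 = 1
247 = 128 + 64 + 32 + 16 + 4 + 2 + 1, so h^247 ≡ 1·1·1·1·463·50·167 ≡ 503 (mod 679)

503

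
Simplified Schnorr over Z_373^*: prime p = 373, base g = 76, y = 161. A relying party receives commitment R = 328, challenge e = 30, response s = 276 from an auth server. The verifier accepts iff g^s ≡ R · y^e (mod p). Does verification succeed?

g^s mod p:
76^2 = 5776 ≡ 181
76^4 ≡ 181^2 = 32761 ≡ 310
76^8 ≡ 310^2 = 96100 ≡ 239
76^16 ≡ 239^2 = 57121 ≡ 52
76^32 ≡ 52^2 = 2704 ≡ 93
76^64 ≡ 93^2 = 8649 ≡ 70
76^128 ≡ 70^2 = 4900 ≡ 51
76^256 ≡ 51^2 = 2601 ≡ 363
276 = 256 + 16 + 4, so 76^276 ≡ 363·52·310 ≡ 309 (mod 373)
R · y^e mod p:
161^2 = 25921 ≡ 184
161^4 ≡ 184^2 = 33856 ≡ 286
161^8 ≡ 286^2 = 81796 ≡ 109
161^16 ≡ 109^2 = 11881 ≡ 318
30 = 16 + 8 + 4 + 2, so 161^30 ≡ 318·109·286·184 ≡ 282 (mod 373)
328·282 = 92496 ≡ 365 (mod 373)
309 ≠ 365; the check fails.

fails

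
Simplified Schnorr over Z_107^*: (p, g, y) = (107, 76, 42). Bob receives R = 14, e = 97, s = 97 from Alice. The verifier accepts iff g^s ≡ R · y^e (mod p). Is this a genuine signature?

g^s mod p:
76^97 mod 107 = 11
R · y^e mod p:
42^97 mod 107 = 9
14·9 = 126 ≡ 19 (mod 107)
11 ≠ 19; the check fails.

forged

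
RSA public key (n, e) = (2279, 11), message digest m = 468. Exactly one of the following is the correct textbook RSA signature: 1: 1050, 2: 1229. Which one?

2

Candidate 1: Squares mod 2279: 1050^1≡1050, 1050^2≡1743, 1050^4≡142, 1050^8≡1932; 11 = 8 + 2 + 1, so 1050^11 ≡ 1932·1743·1050 ≡ 1811 (mod 2279)
Candidate 2: Squares mod 2279: 1229^1≡1229, 1229^2≡1743, 1229^4≡142, 1229^8≡1932; 11 = 8 + 2 + 1, so 1229^11 ≡ 1932·1743·1229 ≡ 468 (mod 2279)
  → matches m = 468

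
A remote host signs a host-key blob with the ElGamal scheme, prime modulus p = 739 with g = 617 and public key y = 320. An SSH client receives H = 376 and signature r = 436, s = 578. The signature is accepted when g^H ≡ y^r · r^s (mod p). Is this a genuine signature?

Left side g^H mod p:
Squares mod 739: 617^1≡617, 617^2≡104, 617^4≡470, 617^8≡678, 617^16≡26, 617^32≡676, 617^64≡274, 617^128≡437, 617^256≡307
376 = 256 + 64 + 32 + 16 + 8, so 617^376 ≡ 307·274·676·26·678 ≡ 369 (mod 739)
Right side y^r · r^s mod p:
Squares mod 739: 320^1≡320, 320^2≡418, 320^4≡320, 320^8≡418, 320^16≡320, 320^32≡418, 320^64≡320, 320^128≡418, 320^256≡320
436 = 256 + 128 + 32 + 16 + 4, so 320^436 ≡ 320·418·418·320·320 ≡ 320 (mod 739)
Squares mod 739: 436^1≡436, 436^2≡173, 436^4≡369, 436^8≡185, 436^16≡231, 436^32≡153, 436^64≡500, 436^128≡218, 436^256≡228, 436^512≡254
578 = 512 + 64 + 2, so 436^578 ≡ 254·500·173 ≡ 530 (mod 739)
320·530 = 169600 ≡ 369 (mod 739)
369 ≡ 369 (mod 739), so the signature is genuine.

genuine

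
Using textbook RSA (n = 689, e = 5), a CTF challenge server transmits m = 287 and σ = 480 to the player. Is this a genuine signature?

forged

σ^2 ≡ 480^2 = 230400 ≡ 274
σ^4 ≡ 274^2 = 75076 ≡ 664
5 = 4 + 1, so σ^5 ≡ 664·480 ≡ 402 (mod 689)
The recovered value 402 does not match the digest 287.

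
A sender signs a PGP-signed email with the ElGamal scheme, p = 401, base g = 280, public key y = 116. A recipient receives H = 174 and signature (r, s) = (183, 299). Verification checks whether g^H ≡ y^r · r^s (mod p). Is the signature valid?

Left side g^H mod p:
280^2 = 78400 ≡ 205
280^4 ≡ 205^2 = 42025 ≡ 321
280^8 ≡ 321^2 = 103041 ≡ 385
280^16 ≡ 385^2 = 148225 ≡ 256
280^32 ≡ 256^2 = 65536 ≡ 173
280^64 ≡ 173^2 = 29929 ≡ 255
280^128 ≡ 255^2 = 65025 ≡ 63
174 = 128 + 32 + 8 + 4 + 2, so 280^174 ≡ 63·173·385·321·205 ≡ 86 (mod 401)
Right side y^r · r^s mod p:
116^2 = 13456 ≡ 223
116^4 ≡ 223^2 = 49729 ≡ 5
116^8 ≡ 5^2 = 25
116^16 ≡ 25^2 = 625 ≡ 224
116^32 ≡ 224^2 = 50176 ≡ 51
116^64 ≡ 51^2 = 2601 ≡ 195
116^128 ≡ 195^2 = 38025 ≡ 331
183 = 128 + 32 + 16 + 4 + 2 + 1, so 116^183 ≡ 331·51·224·5·223·116 ≡ 99 (mod 401)
183^2 = 33489 ≡ 206
183^4 ≡ 206^2 = 42436 ≡ 331
183^8 ≡ 331^2 = 109561 ≡ 88
183^16 ≡ 88^2 = 7744 ≡ 125
183^32 ≡ 125^2 = 15625 ≡ 387
183^64 ≡ 387^2 = 149769 ≡ 196
183^128 ≡ 196^2 = 38416 ≡ 321
183^256 ≡ 321^2 = 103041 ≡ 385
299 = 256 + 32 + 8 + 2 + 1, so 183^299 ≡ 385·387·88·206·183 ≡ 252 (mod 401)
99·252 = 24948 ≡ 86 (mod 401)
86 ≡ 86 (mod 401), so the signature is genuine.

valid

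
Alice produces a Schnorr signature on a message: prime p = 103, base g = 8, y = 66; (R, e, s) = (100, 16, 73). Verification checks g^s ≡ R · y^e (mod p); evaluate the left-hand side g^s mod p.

14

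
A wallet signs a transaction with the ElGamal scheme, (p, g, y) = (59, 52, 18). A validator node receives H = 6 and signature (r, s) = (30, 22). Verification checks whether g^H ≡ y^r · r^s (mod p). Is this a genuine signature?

genuine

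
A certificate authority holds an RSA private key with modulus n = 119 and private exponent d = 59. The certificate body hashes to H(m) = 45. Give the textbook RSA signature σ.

Squares mod 119: (H(m))^1≡45, (H(m))^2≡2, (H(m))^4≡4, (H(m))^8≡16, (H(m))^16≡18, (H(m))^32≡86
59 = 32 + 16 + 8 + 2 + 1, so (H(m))^59 ≡ 86·18·16·2·45 ≡ 12 (mod 119)

12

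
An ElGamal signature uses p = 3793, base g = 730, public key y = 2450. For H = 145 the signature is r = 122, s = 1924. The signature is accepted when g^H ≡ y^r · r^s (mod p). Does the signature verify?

does not verify

Left side g^H mod p:
730^2 = 532900 ≡ 1880
730^4 ≡ 1880^2 = 3534400 ≡ 3117
730^8 ≡ 3117^2 = 9715689 ≡ 1816
730^16 ≡ 1816^2 = 3297856 ≡ 1739
730^32 ≡ 1739^2 = 3024121 ≡ 1100
730^64 ≡ 1100^2 = 1210000 ≡ 33
730^128 ≡ 33^2 = 1089
145 = 128 + 16 + 1, so 730^145 ≡ 1089·1739·730 ≡ 2948 (mod 3793)
Right side y^r · r^s mod p:
2450^2 = 6002500 ≡ 1974
2450^4 ≡ 1974^2 = 3896676 ≡ 1265
2450^8 ≡ 1265^2 = 1600225 ≡ 3372
2450^16 ≡ 3372^2 = 11370384 ≡ 2763
2450^32 ≡ 2763^2 = 7634169 ≡ 2653
2450^64 ≡ 2653^2 = 7038409 ≡ 2394
122 = 64 + 32 + 16 + 8 + 2, so 2450^122 ≡ 2394·2653·2763·3372·1974 ≡ 2741 (mod 3793)
122^2 = 14884 ≡ 3505
122^4 ≡ 3505^2 = 12285025 ≡ 3291
122^8 ≡ 3291^2 = 10830681 ≡ 1666
122^16 ≡ 1666^2 = 2775556 ≡ 2873
122^32 ≡ 2873^2 = 8254129 ≡ 561
122^64 ≡ 561^2 = 314721 ≡ 3695
122^128 ≡ 3695^2 = 13653025 ≡ 2018
122^256 ≡ 2018^2 = 4072324 ≡ 2435
122^512 ≡ 2435^2 = 5929225 ≡ 766
122^1024 ≡ 766^2 = 586756 ≡ 2634
1924 = 1024 + 512 + 256 + 128 + 4, so 122^1924 ≡ 2634·766·2435·2018·3291 ≡ 3575 (mod 3793)
2741·3575 = 9799075 ≡ 1756 (mod 3793)
2948 ≠ 1756, so verification fails.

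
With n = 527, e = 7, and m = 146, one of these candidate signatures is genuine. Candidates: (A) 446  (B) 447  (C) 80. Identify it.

B

Candidate A: 446^7 mod 527 = 489
Candidate B: 447^7 mod 527 = 146
  → matches m = 146
Candidate C: 80^7 mod 527 = 381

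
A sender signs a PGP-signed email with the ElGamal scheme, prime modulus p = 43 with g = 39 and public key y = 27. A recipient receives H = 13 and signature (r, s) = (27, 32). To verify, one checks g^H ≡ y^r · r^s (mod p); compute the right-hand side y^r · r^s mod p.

Squares mod 43: 27^1≡27, 27^2≡41, 27^4≡4, 27^8≡16, 27^16≡41
27 = 16 + 8 + 2 + 1, so 27^27 ≡ 41·16·41·27 ≡ 8 (mod 43)
Squares mod 43: 27^1≡27, 27^2≡41, 27^4≡4, 27^8≡16, 27^16≡41, 27^32≡4
27^32 ≡ 4 (mod 43)
y^r · r^s ≡ 8·4 = 32 ≡ 32 (mod 43)

32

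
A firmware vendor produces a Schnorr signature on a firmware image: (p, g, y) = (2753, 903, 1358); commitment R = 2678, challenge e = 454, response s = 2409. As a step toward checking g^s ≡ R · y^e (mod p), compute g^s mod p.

2400

Squares mod 2753: 903^1≡903, 903^2≡521, 903^4≡1647, 903^8≡904, 903^16≡2328, 903^32≡1680, 903^64≡575, 903^128≡265, 903^256≡1400, 903^512≡2617, 903^1024≡1978, 903^2048≡471
2409 = 2048 + 256 + 64 + 32 + 8 + 1, so 903^2409 ≡ 471·1400·575·1680·904·903 ≡ 2400 (mod 2753)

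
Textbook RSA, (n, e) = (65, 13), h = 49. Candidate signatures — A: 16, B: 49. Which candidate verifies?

Candidate A: Squares mod 65: 16^1≡16, 16^2≡61, 16^4≡16, 16^8≡61; 13 = 8 + 4 + 1, so 16^13 ≡ 61·16·16 ≡ 16 (mod 65)
Candidate B: Squares mod 65: 49^1≡49, 49^2≡61, 49^4≡16, 49^8≡61; 13 = 8 + 4 + 1, so 49^13 ≡ 61·16·49 ≡ 49 (mod 65)
  → matches h = 49

B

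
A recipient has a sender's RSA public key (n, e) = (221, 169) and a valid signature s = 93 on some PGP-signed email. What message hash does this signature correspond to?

93

s^2 ≡ 93^2 = 8649 ≡ 30
s^4 ≡ 30^2 = 900 ≡ 16
s^8 ≡ 16^2 = 256 ≡ 35
s^16 ≡ 35^2 = 1225 ≡ 120
s^32 ≡ 120^2 = 14400 ≡ 35
s^64 ≡ 35^2 = 1225 ≡ 120
s^128 ≡ 120^2 = 14400 ≡ 35
169 = 128 + 32 + 8 + 1, so s^169 ≡ 35·35·35·93 ≡ 93 (mod 221)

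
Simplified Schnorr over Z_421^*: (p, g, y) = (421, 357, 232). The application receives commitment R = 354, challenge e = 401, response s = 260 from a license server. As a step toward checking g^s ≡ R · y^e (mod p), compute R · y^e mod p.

232^2 = 53824 ≡ 357
232^4 ≡ 357^2 = 127449 ≡ 307
232^8 ≡ 307^2 = 94249 ≡ 366
232^16 ≡ 366^2 = 133956 ≡ 78
232^32 ≡ 78^2 = 6084 ≡ 190
232^64 ≡ 190^2 = 36100 ≡ 315
232^128 ≡ 315^2 = 99225 ≡ 290
232^256 ≡ 290^2 = 84100 ≡ 321
401 = 256 + 128 + 16 + 1, so 232^401 ≡ 321·290·78·232 ≡ 78 (mod 421)
R · y^e ≡ 354·78 = 27612 ≡ 247 (mod 421)

247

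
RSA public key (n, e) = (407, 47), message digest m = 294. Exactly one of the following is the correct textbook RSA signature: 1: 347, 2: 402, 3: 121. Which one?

2

Candidate 1: Squares mod 407: 347^1≡347, 347^2≡344, 347^4≡306, 347^8≡26, 347^16≡269, 347^32≡322; 47 = 32 + 8 + 4 + 2 + 1, so 347^47 ≡ 322·26·306·344·347 ≡ 8 (mod 407)
Candidate 2: Squares mod 407: 402^1≡402, 402^2≡25, 402^4≡218, 402^8≡312, 402^16≡71, 402^32≡157; 47 = 32 + 8 + 4 + 2 + 1, so 402^47 ≡ 157·312·218·25·402 ≡ 294 (mod 407)
  → matches m = 294
Candidate 3: Squares mod 407: 121^1≡121, 121^2≡396, 121^4≡121, 121^8≡396, 121^16≡121, 121^32≡396; 47 = 32 + 8 + 4 + 2 + 1, so 121^47 ≡ 396·396·121·396·121 ≡ 396 (mod 407)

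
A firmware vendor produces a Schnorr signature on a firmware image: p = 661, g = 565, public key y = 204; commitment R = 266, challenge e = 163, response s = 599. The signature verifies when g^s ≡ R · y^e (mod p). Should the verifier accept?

g^s mod p:
565^2 = 319225 ≡ 623
565^4 ≡ 623^2 = 388129 ≡ 122
565^8 ≡ 122^2 = 14884 ≡ 342
565^16 ≡ 342^2 = 116964 ≡ 628
565^32 ≡ 628^2 = 394384 ≡ 428
565^64 ≡ 428^2 = 183184 ≡ 87
565^128 ≡ 87^2 = 7569 ≡ 298
565^256 ≡ 298^2 = 88804 ≡ 230
565^512 ≡ 230^2 = 52900 ≡ 20
599 = 512 + 64 + 16 + 4 + 2 + 1, so 565^599 ≡ 20·87·628·122·623·565 ≡ 475 (mod 661)
R · y^e mod p:
204^2 = 41616 ≡ 634
204^4 ≡ 634^2 = 401956 ≡ 68
204^8 ≡ 68^2 = 4624 ≡ 658
204^16 ≡ 658^2 = 432964 ≡ 9
204^32 ≡ 9^2 = 81
204^64 ≡ 81^2 = 6561 ≡ 612
204^128 ≡ 612^2 = 374544 ≡ 418
163 = 128 + 32 + 2 + 1, so 204^163 ≡ 418·81·634·204 ≡ 49 (mod 661)
266·49 = 13034 ≡ 475 (mod 661)
475 ≡ 475 (mod 661); signature holds.

accept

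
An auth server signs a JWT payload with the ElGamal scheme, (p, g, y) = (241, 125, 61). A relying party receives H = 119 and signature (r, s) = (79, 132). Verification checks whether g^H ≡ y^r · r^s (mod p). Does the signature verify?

does not verify

Left side g^H mod p:
125^2 = 15625 ≡ 201
125^4 ≡ 201^2 = 40401 ≡ 154
125^8 ≡ 154^2 = 23716 ≡ 98
125^16 ≡ 98^2 = 9604 ≡ 205
125^32 ≡ 205^2 = 42025 ≡ 91
125^64 ≡ 91^2 = 8281 ≡ 87
119 = 64 + 32 + 16 + 4 + 2 + 1, so 125^119 ≡ 87·91·205·154·201·125 ≡ 27 (mod 241)
Right side y^r · r^s mod p:
61^2 = 3721 ≡ 106
61^4 ≡ 106^2 = 11236 ≡ 150
61^8 ≡ 150^2 = 22500 ≡ 87
61^16 ≡ 87^2 = 7569 ≡ 98
61^32 ≡ 98^2 = 9604 ≡ 205
61^64 ≡ 205^2 = 42025 ≡ 91
79 = 64 + 8 + 4 + 2 + 1, so 61^79 ≡ 91·87·150·106·61 ≡ 162 (mod 241)
79^2 = 6241 ≡ 216
79^4 ≡ 216^2 = 46656 ≡ 143
79^8 ≡ 143^2 = 20449 ≡ 205
79^16 ≡ 205^2 = 42025 ≡ 91
79^32 ≡ 91^2 = 8281 ≡ 87
79^64 ≡ 87^2 = 7569 ≡ 98
79^128 ≡ 98^2 = 9604 ≡ 205
132 = 128 + 4, so 79^132 ≡ 205·143 ≡ 154 (mod 241)
162·154 = 24948 ≡ 125 (mod 241)
27 ≠ 125, so verification fails.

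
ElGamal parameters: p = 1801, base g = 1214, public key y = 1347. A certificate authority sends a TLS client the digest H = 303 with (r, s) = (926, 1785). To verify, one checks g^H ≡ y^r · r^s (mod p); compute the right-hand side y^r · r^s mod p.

1347^2 = 1814409 ≡ 802
1347^4 ≡ 802^2 = 643204 ≡ 247
1347^8 ≡ 247^2 = 61009 ≡ 1576
1347^16 ≡ 1576^2 = 2483776 ≡ 197
1347^32 ≡ 197^2 = 38809 ≡ 988
1347^64 ≡ 988^2 = 976144 ≡ 2
1347^128 ≡ 2^2 = 4
1347^256 ≡ 4^2 = 16
1347^512 ≡ 16^2 = 256
926 = 512 + 256 + 128 + 16 + 8 + 4 + 2, so 1347^926 ≡ 256·16·4·197·1576·247·802 ≡ 1289 (mod 1801)
926^2 = 857476 ≡ 200
926^4 ≡ 200^2 = 40000 ≡ 378
926^8 ≡ 378^2 = 142884 ≡ 605
926^16 ≡ 605^2 = 366025 ≡ 422
926^32 ≡ 422^2 = 178084 ≡ 1586
926^64 ≡ 1586^2 = 2515396 ≡ 1200
926^128 ≡ 1200^2 = 1440000 ≡ 1001
926^256 ≡ 1001^2 = 1002001 ≡ 645
926^512 ≡ 645^2 = 416025 ≡ 1795
926^1024 ≡ 1795^2 = 3222025 ≡ 36
1785 = 1024 + 512 + 128 + 64 + 32 + 16 + 8 + 1, so 926^1785 ≡ 36·1795·1001·1200·1586·422·605·926 ≡ 796 (mod 1801)
y^r · r^s ≡ 1289·796 = 1026044 ≡ 1275 (mod 1801)

1275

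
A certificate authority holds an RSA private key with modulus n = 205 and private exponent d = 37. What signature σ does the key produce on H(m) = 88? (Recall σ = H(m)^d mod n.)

138

Squares mod 205: (H(m))^1≡88, (H(m))^2≡159, (H(m))^4≡66, (H(m))^8≡51, (H(m))^16≡141, (H(m))^32≡201
37 = 32 + 4 + 1, so (H(m))^37 ≡ 201·66·88 ≡ 138 (mod 205)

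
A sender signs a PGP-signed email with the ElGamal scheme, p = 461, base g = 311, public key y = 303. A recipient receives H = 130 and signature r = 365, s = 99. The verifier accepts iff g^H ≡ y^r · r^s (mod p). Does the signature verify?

Left side g^H mod p:
311^130 mod 461 = 68
Right side y^r · r^s mod p:
303^365 mod 461 = 22
365^99 mod 461 = 380
22·380 = 8360 ≡ 62 (mod 461)
68 ≠ 62, so verification fails.

does not verify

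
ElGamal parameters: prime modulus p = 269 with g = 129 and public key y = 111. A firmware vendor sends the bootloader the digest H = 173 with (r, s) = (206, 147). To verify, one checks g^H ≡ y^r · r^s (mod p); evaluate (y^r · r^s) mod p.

197

111^2 = 12321 ≡ 216
111^4 ≡ 216^2 = 46656 ≡ 119
111^8 ≡ 119^2 = 14161 ≡ 173
111^16 ≡ 173^2 = 29929 ≡ 70
111^32 ≡ 70^2 = 4900 ≡ 58
111^64 ≡ 58^2 = 3364 ≡ 136
111^128 ≡ 136^2 = 18496 ≡ 204
206 = 128 + 64 + 8 + 4 + 2, so 111^206 ≡ 204·136·173·119·216 ≡ 144 (mod 269)
206^2 = 42436 ≡ 203
206^4 ≡ 203^2 = 41209 ≡ 52
206^8 ≡ 52^2 = 2704 ≡ 14
206^16 ≡ 14^2 = 196
206^32 ≡ 196^2 = 38416 ≡ 218
206^64 ≡ 218^2 = 47524 ≡ 180
206^128 ≡ 180^2 = 32400 ≡ 120
147 = 128 + 16 + 2 + 1, so 206^147 ≡ 120·196·203·206 ≡ 134 (mod 269)
y^r · r^s ≡ 144·134 = 19296 ≡ 197 (mod 269)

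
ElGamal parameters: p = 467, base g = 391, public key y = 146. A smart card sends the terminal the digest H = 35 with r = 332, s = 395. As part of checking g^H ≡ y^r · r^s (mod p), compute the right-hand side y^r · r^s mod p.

Squares mod 467: 146^1≡146, 146^2≡301, 146^4≡3, 146^8≡9, 146^16≡81, 146^32≡23, 146^64≡62, 146^128≡108, 146^256≡456
332 = 256 + 64 + 8 + 4, so 146^332 ≡ 456·62·9·3 ≡ 266 (mod 467)
Squares mod 467: 332^1≡332, 332^2≡12, 332^4≡144, 332^8≡188, 332^16≡319, 332^32≡422, 332^64≡157, 332^128≡365, 332^256≡130
395 = 256 + 128 + 8 + 2 + 1, so 332^395 ≡ 130·365·188·12·332 ≡ 441 (mod 467)
y^r · r^s ≡ 266·441 = 117306 ≡ 89 (mod 467)

89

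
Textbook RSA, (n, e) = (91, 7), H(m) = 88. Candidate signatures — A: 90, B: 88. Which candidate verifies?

B

Candidate A: 90^2 = 8100 ≡ 1; 90^4 ≡ 1^2 = 1; 7 = 4 + 2 + 1, so 90^7 ≡ 1·1·90 ≡ 90 (mod 91)
Candidate B: 88^2 = 7744 ≡ 9; 88^4 ≡ 9^2 = 81; 7 = 4 + 2 + 1, so 88^7 ≡ 81·9·88 ≡ 88 (mod 91)
  → matches H(m) = 88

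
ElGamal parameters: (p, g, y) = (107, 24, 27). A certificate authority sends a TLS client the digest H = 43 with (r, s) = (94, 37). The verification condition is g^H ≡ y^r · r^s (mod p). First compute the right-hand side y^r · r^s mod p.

77

27^94 mod 107 = 44
94^37 mod 107 = 82
y^r · r^s ≡ 44·82 = 3608 ≡ 77 (mod 107)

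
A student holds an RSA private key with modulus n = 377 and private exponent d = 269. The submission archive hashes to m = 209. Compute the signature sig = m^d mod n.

274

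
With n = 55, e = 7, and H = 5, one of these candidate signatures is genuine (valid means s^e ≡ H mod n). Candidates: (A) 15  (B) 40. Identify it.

Candidate A: 15^2 = 225 ≡ 5; 15^4 ≡ 5^2 = 25; 7 = 4 + 2 + 1, so 15^7 ≡ 25·5·15 ≡ 5 (mod 55)
  → matches H = 5
Candidate B: 40^2 = 1600 ≡ 5; 40^4 ≡ 5^2 = 25; 7 = 4 + 2 + 1, so 40^7 ≡ 25·5·40 ≡ 50 (mod 55)

A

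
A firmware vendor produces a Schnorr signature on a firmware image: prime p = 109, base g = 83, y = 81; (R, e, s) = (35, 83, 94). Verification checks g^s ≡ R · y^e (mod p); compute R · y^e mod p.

81

81^2 = 6561 ≡ 21
81^4 ≡ 21^2 = 441 ≡ 5
81^8 ≡ 5^2 = 25
81^16 ≡ 25^2 = 625 ≡ 80
81^32 ≡ 80^2 = 6400 ≡ 78
81^64 ≡ 78^2 = 6084 ≡ 89
83 = 64 + 16 + 2 + 1, so 81^83 ≡ 89·80·21·81 ≡ 21 (mod 109)
R · y^e ≡ 35·21 = 735 ≡ 81 (mod 109)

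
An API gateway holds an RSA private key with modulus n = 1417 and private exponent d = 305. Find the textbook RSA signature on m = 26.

1105

Squares mod 1417: m^1≡26, m^2≡676, m^4≡702, m^8≡1105, m^16≡988, m^32≡1248, m^64≡221, m^128≡663, m^256≡299
305 = 256 + 32 + 16 + 1, so m^305 ≡ 299·1248·988·26 ≡ 1105 (mod 1417)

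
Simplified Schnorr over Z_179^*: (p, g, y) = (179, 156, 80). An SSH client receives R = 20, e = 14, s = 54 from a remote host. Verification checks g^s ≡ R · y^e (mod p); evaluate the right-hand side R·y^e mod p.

93

80^2 = 6400 ≡ 135
80^4 ≡ 135^2 = 18225 ≡ 146
80^8 ≡ 146^2 = 21316 ≡ 15
14 = 8 + 4 + 2, so 80^14 ≡ 15·146·135 ≡ 121 (mod 179)
R · y^e ≡ 20·121 = 2420 ≡ 93 (mod 179)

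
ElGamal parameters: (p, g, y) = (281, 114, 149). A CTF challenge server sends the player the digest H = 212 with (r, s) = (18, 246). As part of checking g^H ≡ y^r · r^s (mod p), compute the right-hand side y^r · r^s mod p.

Squares mod 281: 149^1≡149, 149^2≡2, 149^4≡4, 149^8≡16, 149^16≡256
18 = 16 + 2, so 149^18 ≡ 256·2 ≡ 231 (mod 281)
Squares mod 281: 18^1≡18, 18^2≡43, 18^4≡163, 18^8≡155, 18^16≡140, 18^32≡211, 18^64≡123, 18^128≡236
246 = 128 + 64 + 32 + 16 + 4 + 2, so 18^246 ≡ 236·123·211·140·163·43 ≡ 170 (mod 281)
y^r · r^s ≡ 231·170 = 39270 ≡ 211 (mod 281)

211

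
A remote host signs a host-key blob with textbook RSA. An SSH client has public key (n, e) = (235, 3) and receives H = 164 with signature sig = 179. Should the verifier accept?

accept

sig^3 mod 235 = 164
Since 164 equals the digest 164, verification succeeds.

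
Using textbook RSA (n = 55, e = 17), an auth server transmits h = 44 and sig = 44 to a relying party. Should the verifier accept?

sig^2 ≡ 44^2 = 1936 ≡ 11
sig^4 ≡ 11^2 = 121 ≡ 11
sig^8 ≡ 11^2 = 121 ≡ 11
sig^16 ≡ 11^2 = 121 ≡ 11
17 = 16 + 1, so sig^17 ≡ 11·44 ≡ 44 (mod 55)
Since 44 equals the digest 44, verification succeeds.

accept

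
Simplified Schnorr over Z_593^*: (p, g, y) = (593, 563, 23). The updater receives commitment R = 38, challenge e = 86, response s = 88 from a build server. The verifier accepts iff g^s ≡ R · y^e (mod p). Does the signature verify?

g^s mod p:
563^2 = 316969 ≡ 307
563^4 ≡ 307^2 = 94249 ≡ 555
563^8 ≡ 555^2 = 308025 ≡ 258
563^16 ≡ 258^2 = 66564 ≡ 148
563^32 ≡ 148^2 = 21904 ≡ 556
563^64 ≡ 556^2 = 309136 ≡ 183
88 = 64 + 16 + 8, so 563^88 ≡ 183·148·258 ≡ 353 (mod 593)
R · y^e mod p:
23^2 = 529
23^4 ≡ 529^2 = 279841 ≡ 538
23^8 ≡ 538^2 = 289444 ≡ 60
23^16 ≡ 60^2 = 3600 ≡ 42
23^32 ≡ 42^2 = 1764 ≡ 578
23^64 ≡ 578^2 = 334084 ≡ 225
86 = 64 + 16 + 4 + 2, so 23^86 ≡ 225·42·538·529 ≡ 258 (mod 593)
38·258 = 9804 ≡ 316 (mod 593)
353 ≠ 316; the check fails.

does not verify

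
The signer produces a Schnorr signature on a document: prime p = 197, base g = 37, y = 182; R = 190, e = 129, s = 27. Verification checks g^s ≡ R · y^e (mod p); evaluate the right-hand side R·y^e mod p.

Squares mod 197: 182^1≡182, 182^2≡28, 182^4≡193, 182^8≡16, 182^16≡59, 182^32≡132, 182^64≡88, 182^128≡61
129 = 128 + 1, so 182^129 ≡ 61·182 ≡ 70 (mod 197)
R · y^e ≡ 190·70 = 13300 ≡ 101 (mod 197)

101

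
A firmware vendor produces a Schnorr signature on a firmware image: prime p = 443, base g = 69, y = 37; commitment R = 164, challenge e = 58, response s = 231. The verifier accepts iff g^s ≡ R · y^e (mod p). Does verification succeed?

g^s mod p:
Squares mod 443: 69^1≡69, 69^2≡331, 69^4≡140, 69^8≡108, 69^16≡146, 69^32≡52, 69^64≡46, 69^128≡344
231 = 128 + 64 + 32 + 4 + 2 + 1, so 69^231 ≡ 344·46·52·140·331·69 ≡ 135 (mod 443)
R · y^e mod p:
Squares mod 443: 37^1≡37, 37^2≡40, 37^4≡271, 37^8≡346, 37^16≡106, 37^32≡161
58 = 32 + 16 + 8 + 2, so 37^58 ≡ 161·106·346·40 ≡ 16 (mod 443)
164·16 = 2624 ≡ 409 (mod 443)
135 ≠ 409; the check fails.

fails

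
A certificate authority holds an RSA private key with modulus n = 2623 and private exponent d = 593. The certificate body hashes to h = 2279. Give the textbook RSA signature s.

1720

h^593 mod 2623 = 1720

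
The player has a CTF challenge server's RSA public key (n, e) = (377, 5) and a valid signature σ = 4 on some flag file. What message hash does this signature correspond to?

270

σ^2 ≡ 4^2 = 16
σ^4 ≡ 16^2 = 256
5 = 4 + 1, so σ^5 ≡ 256·4 ≡ 270 (mod 377)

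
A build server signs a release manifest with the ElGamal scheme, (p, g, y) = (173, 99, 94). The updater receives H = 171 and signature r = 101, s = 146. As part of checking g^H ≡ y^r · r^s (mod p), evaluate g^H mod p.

Squares mod 173: 99^1≡99, 99^2≡113, 99^4≡140, 99^8≡51, 99^16≡6, 99^32≡36, 99^64≡85, 99^128≡132
171 = 128 + 32 + 8 + 2 + 1, so 99^171 ≡ 132·36·51·113·99 ≡ 7 (mod 173)

7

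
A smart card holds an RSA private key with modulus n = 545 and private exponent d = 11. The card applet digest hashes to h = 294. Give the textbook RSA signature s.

h^2 ≡ 294^2 = 86436 ≡ 326
h^4 ≡ 326^2 = 106276 ≡ 1
h^8 ≡ 1^2 = 1
11 = 8 + 2 + 1, so h^11 ≡ 1·326·294 ≡ 469 (mod 545)

469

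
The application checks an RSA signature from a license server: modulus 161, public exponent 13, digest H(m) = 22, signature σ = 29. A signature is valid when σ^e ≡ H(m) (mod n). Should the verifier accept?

Squares mod 161: σ^1≡29, σ^2≡36, σ^4≡8, σ^8≡64
13 = 8 + 4 + 1, so σ^13 ≡ 64·8·29 ≡ 36 (mod 161)
36 ≠ 22, so verification fails.

reject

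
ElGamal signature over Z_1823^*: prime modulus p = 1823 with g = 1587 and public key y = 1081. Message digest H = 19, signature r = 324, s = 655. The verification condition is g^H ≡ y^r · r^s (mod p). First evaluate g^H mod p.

847

1587^19 mod 1823 = 847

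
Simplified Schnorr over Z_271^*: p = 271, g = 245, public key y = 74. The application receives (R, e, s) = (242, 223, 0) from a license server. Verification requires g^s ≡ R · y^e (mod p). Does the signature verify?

g^s mod p:
245^0 mod 271 = 1
R · y^e mod p:
74^2 = 5476 ≡ 56
74^4 ≡ 56^2 = 3136 ≡ 155
74^8 ≡ 155^2 = 24025 ≡ 177
74^16 ≡ 177^2 = 31329 ≡ 164
74^32 ≡ 164^2 = 26896 ≡ 67
74^64 ≡ 67^2 = 4489 ≡ 153
74^128 ≡ 153^2 = 23409 ≡ 103
223 = 128 + 64 + 16 + 8 + 4 + 2 + 1, so 74^223 ≡ 103·153·164·177·155·56·74 ≡ 136 (mod 271)
242·136 = 32912 ≡ 121 (mod 271)
1 ≠ 121; the check fails.

does not verify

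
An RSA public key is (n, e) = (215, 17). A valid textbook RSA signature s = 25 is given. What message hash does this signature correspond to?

10

s^2 ≡ 25^2 = 625 ≡ 195
s^4 ≡ 195^2 = 38025 ≡ 185
s^8 ≡ 185^2 = 34225 ≡ 40
s^16 ≡ 40^2 = 1600 ≡ 95
17 = 16 + 1, so s^17 ≡ 95·25 ≡ 10 (mod 215)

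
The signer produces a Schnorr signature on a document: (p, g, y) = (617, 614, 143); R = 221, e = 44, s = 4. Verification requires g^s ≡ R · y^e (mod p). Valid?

g^s mod p:
Squares mod 617: 614^1≡614, 614^2≡9, 614^4≡81
614^4 ≡ 81 (mod 617)
R · y^e mod p:
Squares mod 617: 143^1≡143, 143^2≡88, 143^4≡340, 143^8≡221, 143^16≡98, 143^32≡349
44 = 32 + 8 + 4, so 143^44 ≡ 349·221·340 ≡ 126 (mod 617)
221·126 = 27846 ≡ 81 (mod 617)
81 ≡ 81 (mod 617); signature holds.

yes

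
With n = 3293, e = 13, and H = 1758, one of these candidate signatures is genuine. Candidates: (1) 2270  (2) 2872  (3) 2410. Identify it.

1

Candidate 1: Squares mod 3293: 2270^1≡2270, 2270^2≡2648, 2270^4≡1107, 2270^8≡453; 13 = 8 + 4 + 1, so 2270^13 ≡ 453·1107·2270 ≡ 1758 (mod 3293)
  → matches H = 1758
Candidate 2: Squares mod 3293: 2872^1≡2872, 2872^2≡2712, 2872^4≡1675, 2872^8≡3282; 13 = 8 + 4 + 1, so 2872^13 ≡ 3282·1675·2872 ≡ 1910 (mod 3293)
Candidate 3: Squares mod 3293: 2410^1≡2410, 2410^2≡2541, 2410^4≡2401, 2410^8≡2051; 13 = 8 + 4 + 1, so 2410^13 ≡ 2051·2401·2410 ≡ 1012 (mod 3293)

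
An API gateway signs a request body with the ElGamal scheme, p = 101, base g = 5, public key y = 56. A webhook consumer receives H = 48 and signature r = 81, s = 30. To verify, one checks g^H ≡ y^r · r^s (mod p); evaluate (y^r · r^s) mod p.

Squares mod 101: 56^1≡56, 56^2≡5, 56^4≡25, 56^8≡19, 56^16≡58, 56^32≡31, 56^64≡52
81 = 64 + 16 + 1, so 56^81 ≡ 52·58·56 ≡ 24 (mod 101)
Squares mod 101: 81^1≡81, 81^2≡97, 81^4≡16, 81^8≡54, 81^16≡88
30 = 16 + 8 + 4 + 2, so 81^30 ≡ 88·54·16·97 ≡ 84 (mod 101)
y^r · r^s ≡ 24·84 = 2016 ≡ 97 (mod 101)

97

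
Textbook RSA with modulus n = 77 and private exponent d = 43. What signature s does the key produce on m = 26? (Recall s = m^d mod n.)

75

m^2 ≡ 26^2 = 676 ≡ 60
m^4 ≡ 60^2 = 3600 ≡ 58
m^8 ≡ 58^2 = 3364 ≡ 53
m^16 ≡ 53^2 = 2809 ≡ 37
m^32 ≡ 37^2 = 1369 ≡ 60
43 = 32 + 8 + 2 + 1, so m^43 ≡ 60·53·60·26 ≡ 75 (mod 77)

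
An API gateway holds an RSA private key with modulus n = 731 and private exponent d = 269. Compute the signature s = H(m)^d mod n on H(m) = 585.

(H(m))^269 mod 731 = 278

278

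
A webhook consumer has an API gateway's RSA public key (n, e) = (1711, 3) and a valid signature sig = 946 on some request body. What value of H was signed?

Squares mod 1711: sig^1≡946, sig^2≡63
3 = 2 + 1, so sig^3 ≡ 63·946 ≡ 1424 (mod 1711)

1424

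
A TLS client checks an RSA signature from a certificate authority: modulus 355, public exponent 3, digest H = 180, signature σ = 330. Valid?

no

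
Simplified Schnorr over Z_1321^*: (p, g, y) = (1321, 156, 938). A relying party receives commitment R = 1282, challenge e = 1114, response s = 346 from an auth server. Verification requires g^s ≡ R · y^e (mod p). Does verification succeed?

g^s mod p:
156^2 = 24336 ≡ 558
156^4 ≡ 558^2 = 311364 ≡ 929
156^8 ≡ 929^2 = 863041 ≡ 428
156^16 ≡ 428^2 = 183184 ≡ 886
156^32 ≡ 886^2 = 784996 ≡ 322
156^64 ≡ 322^2 = 103684 ≡ 646
156^128 ≡ 646^2 = 417316 ≡ 1201
156^256 ≡ 1201^2 = 1442401 ≡ 1190
346 = 256 + 64 + 16 + 8 + 2, so 156^346 ≡ 1190·646·886·428·558 ≡ 490 (mod 1321)
R · y^e mod p:
938^2 = 879844 ≡ 58
938^4 ≡ 58^2 = 3364 ≡ 722
938^8 ≡ 722^2 = 521284 ≡ 810
938^16 ≡ 810^2 = 656100 ≡ 884
938^32 ≡ 884^2 = 781456 ≡ 745
938^64 ≡ 745^2 = 555025 ≡ 205
938^128 ≡ 205^2 = 42025 ≡ 1074
938^256 ≡ 1074^2 = 1153476 ≡ 243
938^512 ≡ 243^2 = 59049 ≡ 925
938^1024 ≡ 925^2 = 855625 ≡ 938
1114 = 1024 + 64 + 16 + 8 + 2, so 938^1114 ≡ 938·205·884·810·58 ≡ 243 (mod 1321)
1282·243 = 311526 ≡ 1091 (mod 1321)
490 ≠ 1091; the check fails.

fails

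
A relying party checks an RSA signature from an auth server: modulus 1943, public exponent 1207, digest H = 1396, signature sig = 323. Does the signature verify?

Squares mod 1943: sig^1≡323, sig^2≡1350, sig^4≡1909, sig^8≡1156, sig^16≡1495, sig^32≡575, sig^64≡315, sig^128≡132, sig^256≡1880, sig^512≡83, sig^1024≡1060
1207 = 1024 + 128 + 32 + 16 + 4 + 2 + 1, so sig^1207 ≡ 1060·132·575·1495·1909·1350·323 ≡ 93 (mod 1943)
93 ≠ 1396, so verification fails.

does not verify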